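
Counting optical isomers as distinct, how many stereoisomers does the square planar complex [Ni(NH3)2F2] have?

A square has two trans pairs of vertices; adjacent vertices are cis.
Systematic placement gives 2 geometric isomers: NH3 cis; NH3 trans.
Each arrangement has an internal mirror plane or centre of symmetry, so none is chiral.

2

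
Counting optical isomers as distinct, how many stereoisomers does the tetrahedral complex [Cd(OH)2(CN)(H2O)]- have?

All four vertices of a tetrahedron are equivalent and mutually adjacent, so cis/trans isomerism cannot arise.
Only one geometric arrangement is possible.

1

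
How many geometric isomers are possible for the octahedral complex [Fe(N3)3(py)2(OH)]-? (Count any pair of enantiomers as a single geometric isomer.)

3

In an octahedral complex each vertex has one trans partner and four cis neighbours.
There are 3 geometric isomers: N3 mer, py trans; N3 mer, py cis; N3 fac, py cis.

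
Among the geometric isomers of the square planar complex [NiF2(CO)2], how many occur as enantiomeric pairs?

A square has two trans pairs of vertices; adjacent vertices are cis.
Working through the distinct placements yields 2 geometric isomers: F cis; F trans.
Each arrangement has an internal mirror plane or centre of symmetry, so none is chiral.

0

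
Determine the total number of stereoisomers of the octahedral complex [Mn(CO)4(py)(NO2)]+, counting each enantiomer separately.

The six octahedral sites form three mutually perpendicular trans pairs.
Working through the distinct placements yields 2 geometric isomers: py and NO2 mutually trans; py and NO2 mutually cis.
Each arrangement has an internal mirror plane or centre of symmetry, so none is chiral.

2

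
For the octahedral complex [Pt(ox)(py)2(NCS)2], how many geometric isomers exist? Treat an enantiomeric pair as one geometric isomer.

Each ox is bidentate and must span two cis positions.
Systematic placement gives 3 geometric isomers: py cis, NCS trans; py trans, NCS cis; py cis, NCS cis (chiral).

3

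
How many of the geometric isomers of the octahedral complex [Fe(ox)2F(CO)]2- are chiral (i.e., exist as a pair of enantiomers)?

An octahedron has six vertices in three trans pairs; every non-trans pair is cis.
Each ox is bidentate and must span two cis positions.
The distinct arrangements are (2 in all): F and CO mutually trans; F and CO mutually cis (chiral).
One of these lacks any improper symmetry element and so occurs as an enantiomeric pair, giving 2 + 1 = 3 stereoisomers in total.

1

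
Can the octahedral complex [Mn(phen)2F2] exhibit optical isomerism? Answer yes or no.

yes

In an octahedral complex each vertex has one trans partner and four cis neighbours.
Each phen is bidentate and must span two cis positions.
There are 2 geometric isomers: F trans; F cis (chiral).
One of these lacks any improper symmetry element and so occurs as an enantiomeric pair, giving 2 + 1 = 3 stereoisomers in total.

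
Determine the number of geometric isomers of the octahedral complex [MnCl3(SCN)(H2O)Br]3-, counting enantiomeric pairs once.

4

The six octahedral sites form three mutually perpendicular trans pairs.
The distinct arrangements are (4 in all): Cl mer (3 arrangements); Cl fac (chiral).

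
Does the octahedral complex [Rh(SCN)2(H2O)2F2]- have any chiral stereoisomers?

yes

In an octahedral complex each vertex has one trans partner and four cis neighbours.
Systematic placement gives 5 geometric isomers: SCN trans, H2O trans, F trans; SCN cis, H2O cis, F trans; SCN trans, H2O cis, F cis; SCN cis, H2O cis, F cis (chiral); SCN cis, H2O trans, F cis.
One of these lacks any improper symmetry element and so occurs as an enantiomeric pair, giving 5 + 1 = 6 stereoisomers in total.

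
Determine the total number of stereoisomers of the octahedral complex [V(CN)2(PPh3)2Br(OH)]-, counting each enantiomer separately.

In an octahedral complex each vertex has one trans partner and four cis neighbours.
Systematic placement gives 6 geometric isomers: CN cis, PPh3 trans; CN cis, PPh3 cis (3 arrangements, 2 chiral); CN trans, PPh3 trans; CN trans, PPh3 cis.
Of these, 2 lack any improper symmetry element and so occur as enantiomeric pairs, giving 6 + 2 = 8 stereoisomers in total.

8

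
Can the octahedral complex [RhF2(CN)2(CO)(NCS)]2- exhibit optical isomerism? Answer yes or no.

yes

The distinct arrangements are (6 in all): F cis, CN trans; F trans, CN trans; F cis, CN cis (3 arrangements, 2 chiral); F trans, CN cis.
Of these, 2 lack any improper symmetry element and so occur as enantiomeric pairs, giving 6 + 2 = 8 stereoisomers in total.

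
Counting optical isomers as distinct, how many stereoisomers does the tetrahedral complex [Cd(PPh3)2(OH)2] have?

All four vertices of a tetrahedron are equivalent and mutually adjacent, so cis/trans isomerism cannot arise.
Only one geometric arrangement is possible.

1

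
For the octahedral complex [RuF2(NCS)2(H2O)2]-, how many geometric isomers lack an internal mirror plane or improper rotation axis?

The six octahedral sites form three mutually perpendicular trans pairs.
Working through the distinct placements yields 5 geometric isomers: F trans, NCS trans, H2O trans; F trans, NCS cis, H2O cis; F cis, NCS trans, H2O cis; F cis, NCS cis, H2O cis (chiral); F cis, NCS cis, H2O trans.
One of these lacks any improper symmetry element and so occurs as an enantiomeric pair, giving 5 + 1 = 6 stereoisomers in total.

1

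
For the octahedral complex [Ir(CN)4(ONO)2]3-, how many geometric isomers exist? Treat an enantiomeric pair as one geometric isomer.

2

The six octahedral sites form three mutually perpendicular trans pairs.
The distinct arrangements are (2 in all): ONO trans; ONO cis.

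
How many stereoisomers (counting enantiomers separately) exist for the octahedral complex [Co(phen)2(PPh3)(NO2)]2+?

3

In an octahedral complex each vertex has one trans partner and four cis neighbours.
Each phen is bidentate and must span two cis positions.
The distinct arrangements are (2 in all): PPh3 and NO2 mutually trans; PPh3 and NO2 mutually cis (chiral).
One of these lacks any improper symmetry element and so occurs as an enantiomeric pair, giving 2 + 1 = 3 stereoisomers in total.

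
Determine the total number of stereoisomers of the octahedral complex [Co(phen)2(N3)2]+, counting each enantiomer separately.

Each phen is bidentate and must span two cis positions.
Working through the distinct placements yields 2 geometric isomers: N3 trans; N3 cis (chiral).
One of these lacks any improper symmetry element and so occurs as an enantiomeric pair, giving 2 + 1 = 3 stereoisomers in total.

3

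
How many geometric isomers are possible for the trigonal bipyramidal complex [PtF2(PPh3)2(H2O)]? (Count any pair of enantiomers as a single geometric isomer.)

A trigonal bipyramid has two axial and three equatorial sites, which are chemically inequivalent.
Placing the ligands in turn and identifying arrangements related by rotation or reflection leaves 5 distinct geometric isomers.

5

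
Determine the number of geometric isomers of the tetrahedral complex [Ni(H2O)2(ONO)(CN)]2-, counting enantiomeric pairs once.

Only one geometric arrangement is possible.

1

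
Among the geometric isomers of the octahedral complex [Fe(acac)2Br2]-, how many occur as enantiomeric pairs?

1

An octahedron has six vertices in three trans pairs; every non-trans pair is cis.
Each acac is bidentate and must span two cis positions.
Systematic placement gives 2 geometric isomers: Br trans; Br cis (chiral).
One of these lacks any improper symmetry element and so occurs as an enantiomeric pair, giving 2 + 1 = 3 stereoisomers in total.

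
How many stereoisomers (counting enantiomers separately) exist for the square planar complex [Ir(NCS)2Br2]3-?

A square has two trans pairs of vertices; adjacent vertices are cis.
Working through the distinct placements yields 2 geometric isomers: NCS cis; NCS trans.
Each arrangement has an internal mirror plane or centre of symmetry, so none is chiral.

2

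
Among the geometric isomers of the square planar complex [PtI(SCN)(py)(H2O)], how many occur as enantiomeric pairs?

0

A square has two trans pairs of vertices; adjacent vertices are cis.
There are 3 geometric isomers: (H2O/SCN trans, I/py trans); (H2O/py trans, I/SCN trans); (H2O/I trans, SCN/py trans).
Each arrangement has an internal mirror plane or centre of symmetry, so none is chiral.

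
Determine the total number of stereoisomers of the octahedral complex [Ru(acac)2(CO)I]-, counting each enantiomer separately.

The six octahedral sites form three mutually perpendicular trans pairs.
Each acac is bidentate and must span two cis positions.
The distinct arrangements are (2 in all): CO and I mutually trans; CO and I mutually cis (chiral).
One of these lacks any improper symmetry element and so occurs as an enantiomeric pair, giving 2 + 1 = 3 stereoisomers in total.

3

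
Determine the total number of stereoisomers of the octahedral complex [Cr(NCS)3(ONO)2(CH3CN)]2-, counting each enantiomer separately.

3

In an octahedral complex each vertex has one trans partner and four cis neighbours.
There are 3 geometric isomers: NCS mer, ONO trans; NCS fac, ONO cis; NCS mer, ONO cis.
Each arrangement has an internal mirror plane or centre of symmetry, so none is chiral.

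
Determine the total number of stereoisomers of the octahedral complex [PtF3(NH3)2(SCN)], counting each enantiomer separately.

3

In an octahedral complex each vertex has one trans partner and four cis neighbours.
There are 3 geometric isomers: F mer, NH3 cis; F mer, NH3 trans; F fac, NH3 cis.
Each arrangement has an internal mirror plane or centre of symmetry, so none is chiral.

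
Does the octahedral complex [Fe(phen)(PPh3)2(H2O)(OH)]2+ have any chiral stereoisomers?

yes

The six octahedral sites form three mutually perpendicular trans pairs.
Each phen is bidentate and must span two cis positions.
Working through the distinct placements yields 4 geometric isomers: PPh3 cis (3 arrangements, 2 chiral); PPh3 trans.
Of these, 2 lack any improper symmetry element and so occur as enantiomeric pairs, giving 4 + 2 = 6 stereoisomers in total.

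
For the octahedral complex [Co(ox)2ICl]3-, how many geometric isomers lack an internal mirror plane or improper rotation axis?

Each ox is bidentate and must span two cis positions.
There are 2 geometric isomers: I and Cl mutually trans; I and Cl mutually cis (chiral).
One of these lacks any improper symmetry element and so occurs as an enantiomeric pair, giving 2 + 1 = 3 stereoisomers in total.

1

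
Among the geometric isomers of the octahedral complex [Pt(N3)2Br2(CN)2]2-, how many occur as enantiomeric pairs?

1

The six octahedral sites form three mutually perpendicular trans pairs.
Systematic placement gives 5 geometric isomers: N3 trans, Br trans, CN trans; N3 cis, Br trans, CN cis; N3 trans, Br cis, CN cis; N3 cis, Br cis, CN cis (chiral); N3 cis, Br cis, CN trans.
One of these lacks any improper symmetry element and so occurs as an enantiomeric pair, giving 5 + 1 = 6 stereoisomers in total.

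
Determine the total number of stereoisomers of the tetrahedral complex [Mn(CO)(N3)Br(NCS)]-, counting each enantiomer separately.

All four vertices of a tetrahedron are equivalent and mutually adjacent, so cis/trans isomerism cannot arise.
Only one geometric arrangement is possible; it has no improper symmetry element, so it exists as a pair of enantiomers (2 stereoisomers).

2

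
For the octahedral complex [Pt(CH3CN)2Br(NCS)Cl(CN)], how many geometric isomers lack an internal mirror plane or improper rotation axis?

6

The six octahedral sites form three mutually perpendicular trans pairs.
Placing the ligands in turn and identifying arrangements related by rotation or reflection leaves 9 distinct geometric isomers.
Of these, 6 lack any improper symmetry element and so occur as enantiomeric pairs, giving 9 + 6 = 15 stereoisomers in total.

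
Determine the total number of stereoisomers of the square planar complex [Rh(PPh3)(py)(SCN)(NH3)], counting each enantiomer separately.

A square has two trans pairs of vertices; adjacent vertices are cis.
There are 3 geometric isomers: (NH3/SCN trans, PPh3/py trans); (NH3/py trans, PPh3/SCN trans); (NH3/PPh3 trans, SCN/py trans).
Each arrangement has an internal mirror plane or centre of symmetry, so none is chiral.

3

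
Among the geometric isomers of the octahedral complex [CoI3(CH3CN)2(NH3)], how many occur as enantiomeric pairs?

The six octahedral sites form three mutually perpendicular trans pairs.
There are 3 geometric isomers: I mer, CH3CN trans; I fac, CH3CN cis; I mer, CH3CN cis.
Each arrangement has an internal mirror plane or centre of symmetry, so none is chiral.

0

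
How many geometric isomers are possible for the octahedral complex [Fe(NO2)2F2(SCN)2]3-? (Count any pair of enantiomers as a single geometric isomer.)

5

The six octahedral sites form three mutually perpendicular trans pairs.
There are 5 geometric isomers: NO2 trans, F trans, SCN trans; NO2 cis, F trans, SCN cis; NO2 cis, F cis, SCN trans; NO2 cis, F cis, SCN cis (chiral); NO2 trans, F cis, SCN cis.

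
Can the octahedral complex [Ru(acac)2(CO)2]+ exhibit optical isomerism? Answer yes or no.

yes

The six octahedral sites form three mutually perpendicular trans pairs.
Each acac is bidentate and must span two cis positions.
There are 2 geometric isomers: CO trans; CO cis (chiral).
One of these lacks any improper symmetry element and so occurs as an enantiomeric pair, giving 2 + 1 = 3 stereoisomers in total.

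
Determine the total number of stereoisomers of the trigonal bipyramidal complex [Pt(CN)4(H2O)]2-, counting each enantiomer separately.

2

The distinct arrangements are (2 in all): H2O equatorial; H2O axial.
Each arrangement has an internal mirror plane or centre of symmetry, so none is chiral.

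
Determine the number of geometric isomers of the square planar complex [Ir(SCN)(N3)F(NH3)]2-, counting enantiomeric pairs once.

3

In a square planar complex each vertex has one trans partner and two cis neighbours.
Systematic placement gives 3 geometric isomers: (F/NH3 trans, N3/SCN trans); (F/SCN trans, N3/NH3 trans); (F/N3 trans, NH3/SCN trans).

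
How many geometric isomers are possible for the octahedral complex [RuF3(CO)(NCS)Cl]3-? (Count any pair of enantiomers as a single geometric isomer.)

4

An octahedron has six vertices in three trans pairs; every non-trans pair is cis.
The distinct arrangements are (4 in all): F mer (3 arrangements); F fac (chiral).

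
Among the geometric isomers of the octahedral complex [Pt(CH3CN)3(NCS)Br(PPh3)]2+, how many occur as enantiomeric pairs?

1

In an octahedral complex each vertex has one trans partner and four cis neighbours.
There are 4 geometric isomers: CH3CN mer (3 arrangements); CH3CN fac (chiral).
One of these lacks any improper symmetry element and so occurs as an enantiomeric pair, giving 4 + 1 = 5 stereoisomers in total.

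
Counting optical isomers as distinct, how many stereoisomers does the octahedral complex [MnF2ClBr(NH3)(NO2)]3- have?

In an octahedral complex each vertex has one trans partner and four cis neighbours.
Placing the ligands in turn and identifying arrangements related by rotation or reflection leaves 9 distinct geometric isomers.
Of these, 6 lack any improper symmetry element and so occur as enantiomeric pairs, giving 9 + 6 = 15 stereoisomers in total.

15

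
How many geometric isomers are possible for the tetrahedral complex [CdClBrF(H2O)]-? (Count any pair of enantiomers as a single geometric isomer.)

1

In a tetrahedral complex all four positions are equivalent and every pair of ligands is adjacent — there is no cis/trans distinction.
Only one geometric arrangement is possible; it has no improper symmetry element, so it exists as a pair of enantiomers (2 stereoisomers).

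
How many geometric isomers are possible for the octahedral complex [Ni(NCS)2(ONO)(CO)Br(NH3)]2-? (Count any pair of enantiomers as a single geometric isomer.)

An octahedron has six vertices in three trans pairs; every non-trans pair is cis.
Systematic enumeration (placing each ligand type in turn and discarding arrangements equivalent by rotation or reflection) gives 9 geometric isomers.

9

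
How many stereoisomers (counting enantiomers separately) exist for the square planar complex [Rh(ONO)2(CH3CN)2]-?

2

In a square planar complex each vertex has one trans partner and two cis neighbours.
Working through the distinct placements yields 2 geometric isomers: ONO cis; ONO trans.
Each arrangement has an internal mirror plane or centre of symmetry, so none is chiral.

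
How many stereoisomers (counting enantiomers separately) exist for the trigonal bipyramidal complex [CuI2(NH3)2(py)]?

6

Exhaustive case analysis gives 5 geometric isomers.
One of these lacks any improper symmetry element and so occurs as an enantiomeric pair, giving 5 + 1 = 6 stereoisomers in total.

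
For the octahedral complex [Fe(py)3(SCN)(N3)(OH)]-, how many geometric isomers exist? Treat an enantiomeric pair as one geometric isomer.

4

Systematic placement gives 4 geometric isomers: py mer (3 arrangements); py fac (chiral).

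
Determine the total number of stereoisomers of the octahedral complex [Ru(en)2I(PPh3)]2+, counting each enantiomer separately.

3

In an octahedral complex each vertex has one trans partner and four cis neighbours.
Each en is bidentate and must span two cis positions.
Working through the distinct placements yields 2 geometric isomers: I and PPh3 mutually trans; I and PPh3 mutually cis (chiral).
One of these lacks any improper symmetry element and so occurs as an enantiomeric pair, giving 2 + 1 = 3 stereoisomers in total.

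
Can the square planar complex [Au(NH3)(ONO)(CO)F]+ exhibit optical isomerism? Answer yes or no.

In a square planar complex each vertex has one trans partner and two cis neighbours.
There are 3 geometric isomers: (CO/NH3 trans, F/ONO trans); (CO/ONO trans, F/NH3 trans); (CO/F trans, NH3/ONO trans).
Each arrangement has an internal mirror plane or centre of symmetry, so none is chiral.

no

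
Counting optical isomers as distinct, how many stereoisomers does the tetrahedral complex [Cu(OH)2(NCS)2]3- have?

All four vertices of a tetrahedron are equivalent and mutually adjacent, so cis/trans isomerism cannot arise.
Only one geometric arrangement is possible.

1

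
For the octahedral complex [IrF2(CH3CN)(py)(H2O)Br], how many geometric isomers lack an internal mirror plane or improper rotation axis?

6

In an octahedral complex each vertex has one trans partner and four cis neighbours.
Systematic enumeration (placing each ligand type in turn and discarding arrangements equivalent by rotation or reflection) gives 9 geometric isomers.
Of these, 6 lack any improper symmetry element and so occur as enantiomeric pairs, giving 9 + 6 = 15 stereoisomers in total.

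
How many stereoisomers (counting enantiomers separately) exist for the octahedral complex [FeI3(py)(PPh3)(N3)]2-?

Systematic placement gives 4 geometric isomers: I mer (3 arrangements); I fac (chiral).
One of these lacks any improper symmetry element and so occurs as an enantiomeric pair, giving 4 + 1 = 5 stereoisomers in total.

5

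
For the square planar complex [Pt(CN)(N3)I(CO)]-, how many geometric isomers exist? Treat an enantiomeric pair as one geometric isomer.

3

There are 3 geometric isomers: (CN/I trans, CO/N3 trans); (CN/N3 trans, CO/I trans); (CN/CO trans, I/N3 trans).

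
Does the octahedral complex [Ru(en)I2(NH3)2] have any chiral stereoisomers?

Each en is bidentate and must span two cis positions.
Working through the distinct placements yields 3 geometric isomers: I trans, NH3 cis; I cis, NH3 cis (chiral); I cis, NH3 trans.
One of these lacks any improper symmetry element and so occurs as an enantiomeric pair, giving 3 + 1 = 4 stereoisomers in total.

yes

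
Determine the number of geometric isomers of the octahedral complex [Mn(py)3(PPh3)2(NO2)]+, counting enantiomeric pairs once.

An octahedron has six vertices in three trans pairs; every non-trans pair is cis.
The distinct arrangements are (3 in all): py mer, PPh3 cis; py mer, PPh3 trans; py fac, PPh3 cis.

3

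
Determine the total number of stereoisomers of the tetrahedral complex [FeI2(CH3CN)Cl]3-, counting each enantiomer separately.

1

All four vertices of a tetrahedron are equivalent and mutually adjacent, so cis/trans isomerism cannot arise.
Only one geometric arrangement is possible.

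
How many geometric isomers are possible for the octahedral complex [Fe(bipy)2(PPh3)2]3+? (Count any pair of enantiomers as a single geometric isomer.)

2

The six octahedral sites form three mutually perpendicular trans pairs.
Each bipy is bidentate and must span two cis positions.
There are 2 geometric isomers: PPh3 trans; PPh3 cis (chiral).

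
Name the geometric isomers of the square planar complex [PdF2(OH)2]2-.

A square has two trans pairs of vertices; adjacent vertices are cis.
Working through the distinct placements yields 2 geometric isomers: F cis; F trans.

cis and trans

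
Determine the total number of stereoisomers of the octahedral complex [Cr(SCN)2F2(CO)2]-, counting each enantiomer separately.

6

In an octahedral complex each vertex has one trans partner and four cis neighbours.
Systematic placement gives 5 geometric isomers: SCN trans, F trans, CO trans; SCN cis, F cis, CO trans; SCN trans, F cis, CO cis; SCN cis, F cis, CO cis (chiral); SCN cis, F trans, CO cis.
One of these lacks any improper symmetry element and so occurs as an enantiomeric pair, giving 5 + 1 = 6 stereoisomers in total.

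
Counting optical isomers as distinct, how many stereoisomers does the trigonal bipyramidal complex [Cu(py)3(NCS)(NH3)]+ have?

There are 4 geometric isomers: NCS axial, NH3 axial; NCS axial, NH3 equatorial; NCS equatorial, NH3 axial; NCS equatorial, NH3 equatorial.
Each arrangement has an internal mirror plane or centre of symmetry, so none is chiral.

4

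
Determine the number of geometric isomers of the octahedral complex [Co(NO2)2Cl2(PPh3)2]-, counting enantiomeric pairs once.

5

In an octahedral complex each vertex has one trans partner and four cis neighbours.
Working through the distinct placements yields 5 geometric isomers: NO2 trans, Cl trans, PPh3 trans; NO2 cis, Cl trans, PPh3 cis; NO2 cis, Cl cis, PPh3 trans; NO2 cis, Cl cis, PPh3 cis (chiral); NO2 trans, Cl cis, PPh3 cis.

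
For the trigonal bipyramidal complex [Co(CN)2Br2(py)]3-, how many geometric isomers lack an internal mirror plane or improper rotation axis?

A trigonal bipyramid has two axial and three equatorial sites, which are chemically inequivalent.
Exhaustive case analysis gives 5 geometric isomers.
One of these lacks any improper symmetry element and so occurs as an enantiomeric pair, giving 5 + 1 = 6 stereoisomers in total.

1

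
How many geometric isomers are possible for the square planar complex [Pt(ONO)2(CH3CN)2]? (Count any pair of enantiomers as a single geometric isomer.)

2

Systematic placement gives 2 geometric isomers: ONO cis; ONO trans.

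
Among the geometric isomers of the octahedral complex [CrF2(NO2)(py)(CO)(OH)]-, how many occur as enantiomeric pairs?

Systematic enumeration (placing each ligand type in turn and discarding arrangements equivalent by rotation or reflection) gives 9 geometric isomers.
Of these, 6 lack any improper symmetry element and so occur as enantiomeric pairs, giving 9 + 6 = 15 stereoisomers in total.

6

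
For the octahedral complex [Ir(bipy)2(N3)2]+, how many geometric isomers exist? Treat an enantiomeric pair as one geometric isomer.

2

An octahedron has six vertices in three trans pairs; every non-trans pair is cis.
Each bipy is bidentate and must span two cis positions.
Working through the distinct placements yields 2 geometric isomers: N3 trans; N3 cis (chiral).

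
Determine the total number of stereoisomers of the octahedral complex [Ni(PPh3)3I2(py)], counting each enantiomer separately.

3

An octahedron has six vertices in three trans pairs; every non-trans pair is cis.
There are 3 geometric isomers: PPh3 mer, I trans; PPh3 fac, I cis; PPh3 mer, I cis.
Each arrangement has an internal mirror plane or centre of symmetry, so none is chiral.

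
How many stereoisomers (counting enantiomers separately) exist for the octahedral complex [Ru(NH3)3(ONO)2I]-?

The six octahedral sites form three mutually perpendicular trans pairs.
There are 3 geometric isomers: NH3 mer, ONO trans; NH3 fac, ONO cis; NH3 mer, ONO cis.
Each arrangement has an internal mirror plane or centre of symmetry, so none is chiral.

3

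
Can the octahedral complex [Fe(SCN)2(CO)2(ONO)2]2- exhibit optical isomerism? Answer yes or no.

Systematic placement gives 5 geometric isomers: SCN trans, CO trans, ONO trans; SCN cis, CO trans, ONO cis; SCN trans, CO cis, ONO cis; SCN cis, CO cis, ONO cis (chiral); SCN cis, CO cis, ONO trans.
One of these lacks any improper symmetry element and so occurs as an enantiomeric pair, giving 5 + 1 = 6 stereoisomers in total.

yes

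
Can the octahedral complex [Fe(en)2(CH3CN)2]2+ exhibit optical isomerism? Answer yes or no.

An octahedron has six vertices in three trans pairs; every non-trans pair is cis.
Each en is bidentate and must span two cis positions.
Working through the distinct placements yields 2 geometric isomers: CH3CN trans; CH3CN cis (chiral).
One of these lacks any improper symmetry element and so occurs as an enantiomeric pair, giving 2 + 1 = 3 stereoisomers in total.

yes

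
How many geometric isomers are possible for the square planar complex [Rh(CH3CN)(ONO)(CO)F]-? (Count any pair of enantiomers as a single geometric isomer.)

In a square planar complex each vertex has one trans partner and two cis neighbours.
The distinct arrangements are (3 in all): (CH3CN/F trans, CO/ONO trans); (CH3CN/ONO trans, CO/F trans); (CH3CN/CO trans, F/ONO trans).

3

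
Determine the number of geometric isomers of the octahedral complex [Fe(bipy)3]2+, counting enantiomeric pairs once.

1

Each bipy is bidentate and must span two cis positions.
Only one geometric arrangement is possible; it has no improper symmetry element, so it exists as a pair of enantiomers (2 stereoisomers).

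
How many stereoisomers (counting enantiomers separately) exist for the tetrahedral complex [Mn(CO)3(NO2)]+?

All four vertices of a tetrahedron are equivalent and mutually adjacent, so cis/trans isomerism cannot arise.
Only one geometric arrangement is possible.

1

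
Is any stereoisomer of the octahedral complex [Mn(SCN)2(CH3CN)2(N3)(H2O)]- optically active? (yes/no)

yes

The six octahedral sites form three mutually perpendicular trans pairs.
Systematic placement gives 6 geometric isomers: SCN trans, CH3CN trans; SCN cis, CH3CN trans; SCN trans, CH3CN cis; SCN cis, CH3CN cis (3 arrangements, 2 chiral).
Of these, 2 lack any improper symmetry element and so occur as enantiomeric pairs, giving 6 + 2 = 8 stereoisomers in total.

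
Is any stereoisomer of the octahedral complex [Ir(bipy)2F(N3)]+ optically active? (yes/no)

The six octahedral sites form three mutually perpendicular trans pairs.
Each bipy is bidentate and must span two cis positions.
The distinct arrangements are (2 in all): F and N3 mutually trans; F and N3 mutually cis (chiral).
One of these lacks any improper symmetry element and so occurs as an enantiomeric pair, giving 2 + 1 = 3 stereoisomers in total.

yes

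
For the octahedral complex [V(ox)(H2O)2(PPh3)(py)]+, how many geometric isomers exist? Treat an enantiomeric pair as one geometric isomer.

4

In an octahedral complex each vertex has one trans partner and four cis neighbours.
Each ox is bidentate and must span two cis positions.
Working through the distinct placements yields 4 geometric isomers: H2O trans; H2O cis (3 arrangements, 2 chiral).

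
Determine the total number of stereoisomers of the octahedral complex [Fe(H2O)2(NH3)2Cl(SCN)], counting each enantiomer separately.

8

An octahedron has six vertices in three trans pairs; every non-trans pair is cis.
Working through the distinct placements yields 6 geometric isomers: H2O cis, NH3 cis (3 arrangements, 2 chiral); H2O cis, NH3 trans; H2O trans, NH3 cis; H2O trans, NH3 trans.
Of these, 2 lack any improper symmetry element and so occur as enantiomeric pairs, giving 6 + 2 = 8 stereoisomers in total.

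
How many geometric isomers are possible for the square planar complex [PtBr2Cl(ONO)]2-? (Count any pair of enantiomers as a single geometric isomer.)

2

In a square planar complex each vertex has one trans partner and two cis neighbours.
Systematic placement gives 2 geometric isomers: Br cis; Br trans.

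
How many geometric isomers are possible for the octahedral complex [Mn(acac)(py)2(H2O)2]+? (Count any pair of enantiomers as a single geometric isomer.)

3

In an octahedral complex each vertex has one trans partner and four cis neighbours.
Each acac is bidentate and must span two cis positions.
Working through the distinct placements yields 3 geometric isomers: py cis, H2O trans; py trans, H2O cis; py cis, H2O cis (chiral).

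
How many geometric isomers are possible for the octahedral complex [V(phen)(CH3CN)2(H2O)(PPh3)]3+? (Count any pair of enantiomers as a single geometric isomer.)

4

In an octahedral complex each vertex has one trans partner and four cis neighbours.
Each phen is bidentate and must span two cis positions.
There are 4 geometric isomers: CH3CN trans; CH3CN cis (3 arrangements, 2 chiral).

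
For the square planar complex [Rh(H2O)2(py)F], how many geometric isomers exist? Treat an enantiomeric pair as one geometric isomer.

2

Systematic placement gives 2 geometric isomers: H2O cis; H2O trans.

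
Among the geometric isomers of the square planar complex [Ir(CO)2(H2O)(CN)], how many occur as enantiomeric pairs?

A square has two trans pairs of vertices; adjacent vertices are cis.
There are 2 geometric isomers: CO cis; CO trans.
Each arrangement has an internal mirror plane or centre of symmetry, so none is chiral.

0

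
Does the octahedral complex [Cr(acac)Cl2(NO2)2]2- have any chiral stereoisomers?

The six octahedral sites form three mutually perpendicular trans pairs.
Each acac is bidentate and must span two cis positions.
The distinct arrangements are (3 in all): Cl trans, NO2 cis; Cl cis, NO2 cis (chiral); Cl cis, NO2 trans.
One of these lacks any improper symmetry element and so occurs as an enantiomeric pair, giving 3 + 1 = 4 stereoisomers in total.

yes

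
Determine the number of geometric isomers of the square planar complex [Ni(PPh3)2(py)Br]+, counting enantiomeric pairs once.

A square has two trans pairs of vertices; adjacent vertices are cis.
The distinct arrangements are (2 in all): PPh3 cis; PPh3 trans.

2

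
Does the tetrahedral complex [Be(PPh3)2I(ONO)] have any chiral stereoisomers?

In a tetrahedral complex all four positions are equivalent and every pair of ligands is adjacent — there is no cis/trans distinction.
Only one geometric arrangement is possible.

no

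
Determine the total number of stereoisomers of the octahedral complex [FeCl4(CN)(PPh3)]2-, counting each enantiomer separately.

An octahedron has six vertices in three trans pairs; every non-trans pair is cis.
The distinct arrangements are (2 in all): CN and PPh3 mutually cis; CN and PPh3 mutually trans.
Each arrangement has an internal mirror plane or centre of symmetry, so none is chiral.

2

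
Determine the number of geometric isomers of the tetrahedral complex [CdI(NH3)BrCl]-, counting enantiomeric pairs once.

Only one geometric arrangement is possible; it has no improper symmetry element, so it exists as a pair of enantiomers (2 stereoisomers).

1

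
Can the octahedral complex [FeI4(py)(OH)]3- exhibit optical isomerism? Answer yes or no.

no

In an octahedral complex each vertex has one trans partner and four cis neighbours.
The distinct arrangements are (2 in all): py and OH mutually trans; py and OH mutually cis.
Each arrangement has an internal mirror plane or centre of symmetry, so none is chiral.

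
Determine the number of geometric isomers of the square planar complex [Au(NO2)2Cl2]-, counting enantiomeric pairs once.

In a square planar complex each vertex has one trans partner and two cis neighbours.
There are 2 geometric isomers: NO2 cis; NO2 trans.

2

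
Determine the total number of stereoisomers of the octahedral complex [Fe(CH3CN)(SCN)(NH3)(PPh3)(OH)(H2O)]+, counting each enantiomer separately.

30

An octahedron has six vertices in three trans pairs; every non-trans pair is cis.
Placing the ligands in turn and identifying arrangements related by rotation or reflection leaves 15 distinct geometric isomers.
Of these, 15 lack any improper symmetry element and so occur as enantiomeric pairs, giving 15 + 15 = 30 stereoisomers in total.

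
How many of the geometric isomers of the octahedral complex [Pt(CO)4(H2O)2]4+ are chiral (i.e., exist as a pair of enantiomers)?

0

The six octahedral sites form three mutually perpendicular trans pairs.
Systematic placement gives 2 geometric isomers: H2O trans; H2O cis.
Each arrangement has an internal mirror plane or centre of symmetry, so none is chiral.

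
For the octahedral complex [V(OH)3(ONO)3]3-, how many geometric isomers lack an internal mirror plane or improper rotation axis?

0

The six octahedral sites form three mutually perpendicular trans pairs.
There are 2 geometric isomers: OH mer; OH fac.
Each arrangement has an internal mirror plane or centre of symmetry, so none is chiral.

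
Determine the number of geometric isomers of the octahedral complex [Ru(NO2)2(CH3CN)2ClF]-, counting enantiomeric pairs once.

The six octahedral sites form three mutually perpendicular trans pairs.
There are 6 geometric isomers: NO2 trans, CH3CN trans; NO2 cis, CH3CN trans; NO2 trans, CH3CN cis; NO2 cis, CH3CN cis (3 arrangements, 2 chiral).

6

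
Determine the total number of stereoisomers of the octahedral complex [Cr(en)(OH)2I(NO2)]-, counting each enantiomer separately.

6

The six octahedral sites form three mutually perpendicular trans pairs.
Each en is bidentate and must span two cis positions.
Systematic placement gives 4 geometric isomers: OH cis (3 arrangements, 2 chiral); OH trans.
Of these, 2 lack any improper symmetry element and so occur as enantiomeric pairs, giving 4 + 2 = 6 stereoisomers in total.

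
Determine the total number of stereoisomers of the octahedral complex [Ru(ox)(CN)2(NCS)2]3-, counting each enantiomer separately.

4

The six octahedral sites form three mutually perpendicular trans pairs.
Each ox is bidentate and must span two cis positions.
There are 3 geometric isomers: CN trans, NCS cis; CN cis, NCS cis (chiral); CN cis, NCS trans.
One of these lacks any improper symmetry element and so occurs as an enantiomeric pair, giving 3 + 1 = 4 stereoisomers in total.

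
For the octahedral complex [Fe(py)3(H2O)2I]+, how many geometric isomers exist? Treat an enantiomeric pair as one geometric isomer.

In an octahedral complex each vertex has one trans partner and four cis neighbours.
There are 3 geometric isomers: py mer, H2O trans; py mer, H2O cis; py fac, H2O cis.

3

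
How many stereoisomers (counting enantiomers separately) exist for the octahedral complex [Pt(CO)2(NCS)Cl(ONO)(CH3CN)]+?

The six octahedral sites form three mutually perpendicular trans pairs.
Exhaustive case analysis gives 9 geometric isomers.
Of these, 6 lack any improper symmetry element and so occur as enantiomeric pairs, giving 9 + 6 = 15 stereoisomers in total.

15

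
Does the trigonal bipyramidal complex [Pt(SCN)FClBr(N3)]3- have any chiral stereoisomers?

yes

In a trigonal bipyramid the two axial positions differ from the three equatorial ones.
Exhaustive case analysis gives 10 geometric isomers.
Of these, 10 lack any improper symmetry element and so occur as enantiomeric pairs, giving 10 + 10 = 20 stereoisomers in total.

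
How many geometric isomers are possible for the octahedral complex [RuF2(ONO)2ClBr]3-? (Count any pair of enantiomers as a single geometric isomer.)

There are 6 geometric isomers: F trans, ONO trans; F cis, ONO cis (3 arrangements, 2 chiral); F cis, ONO trans; F trans, ONO cis.

6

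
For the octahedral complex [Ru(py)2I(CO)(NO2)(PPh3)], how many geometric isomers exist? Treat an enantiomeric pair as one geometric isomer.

9

An octahedron has six vertices in three trans pairs; every non-trans pair is cis.
Exhaustive case analysis gives 9 geometric isomers.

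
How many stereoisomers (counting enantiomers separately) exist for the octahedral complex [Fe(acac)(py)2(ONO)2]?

The six octahedral sites form three mutually perpendicular trans pairs.
Each acac is bidentate and must span two cis positions.
Working through the distinct placements yields 3 geometric isomers: py cis, ONO trans; py trans, ONO cis; py cis, ONO cis (chiral).
One of these lacks any improper symmetry element and so occurs as an enantiomeric pair, giving 3 + 1 = 4 stereoisomers in total.

4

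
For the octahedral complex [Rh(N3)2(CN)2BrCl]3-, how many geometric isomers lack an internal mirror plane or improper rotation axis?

In an octahedral complex each vertex has one trans partner and four cis neighbours.
Systematic placement gives 6 geometric isomers: N3 trans, CN cis; N3 cis, CN cis (3 arrangements, 2 chiral); N3 trans, CN trans; N3 cis, CN trans.
Of these, 2 lack any improper symmetry element and so occur as enantiomeric pairs, giving 6 + 2 = 8 stereoisomers in total.

2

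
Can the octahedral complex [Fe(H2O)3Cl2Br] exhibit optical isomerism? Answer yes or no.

An octahedron has six vertices in three trans pairs; every non-trans pair is cis.
The distinct arrangements are (3 in all): H2O mer, Cl cis; H2O mer, Cl trans; H2O fac, Cl cis.
Each arrangement has an internal mirror plane or centre of symmetry, so none is chiral.

no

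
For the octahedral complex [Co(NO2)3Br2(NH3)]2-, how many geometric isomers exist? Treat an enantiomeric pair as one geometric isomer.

An octahedron has six vertices in three trans pairs; every non-trans pair is cis.
Working through the distinct placements yields 3 geometric isomers: NO2 mer, Br trans; NO2 mer, Br cis; NO2 fac, Br cis.

3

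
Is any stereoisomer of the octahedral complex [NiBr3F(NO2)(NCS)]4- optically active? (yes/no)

The six octahedral sites form three mutually perpendicular trans pairs.
The distinct arrangements are (4 in all): Br mer (3 arrangements); Br fac (chiral).
One of these lacks any improper symmetry element and so occurs as an enantiomeric pair, giving 4 + 1 = 5 stereoisomers in total.

yes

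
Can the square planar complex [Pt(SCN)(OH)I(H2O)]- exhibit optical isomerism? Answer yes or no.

The distinct arrangements are (3 in all): (H2O/OH trans, I/SCN trans); (H2O/SCN trans, I/OH trans); (H2O/I trans, OH/SCN trans).
Each arrangement has an internal mirror plane or centre of symmetry, so none is chiral.

no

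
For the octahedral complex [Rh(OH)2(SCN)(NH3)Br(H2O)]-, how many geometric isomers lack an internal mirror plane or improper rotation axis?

The six octahedral sites form three mutually perpendicular trans pairs.
Systematic enumeration (placing each ligand type in turn and discarding arrangements equivalent by rotation or reflection) gives 9 geometric isomers.
Of these, 6 lack any improper symmetry element and so occur as enantiomeric pairs, giving 9 + 6 = 15 stereoisomers in total.

6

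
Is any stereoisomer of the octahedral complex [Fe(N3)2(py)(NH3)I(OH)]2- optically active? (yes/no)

yes

Placing the ligands in turn and identifying arrangements related by rotation or reflection leaves 9 distinct geometric isomers.
Of these, 6 lack any improper symmetry element and so occur as enantiomeric pairs, giving 9 + 6 = 15 stereoisomers in total.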